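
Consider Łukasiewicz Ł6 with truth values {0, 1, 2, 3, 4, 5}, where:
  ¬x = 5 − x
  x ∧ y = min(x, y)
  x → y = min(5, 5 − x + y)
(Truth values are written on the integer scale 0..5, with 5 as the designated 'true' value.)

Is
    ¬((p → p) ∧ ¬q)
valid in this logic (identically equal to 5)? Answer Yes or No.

Counterexample: take p = 0, q = 0.
p → p = 0 → 0 = 5
¬q = ¬0 = 5
(p → p) ∧ ¬q = 5 ∧ 5 = 5
¬((p → p) ∧ ¬q) = ¬5 = 0
This gives 0 ≠ 5.

No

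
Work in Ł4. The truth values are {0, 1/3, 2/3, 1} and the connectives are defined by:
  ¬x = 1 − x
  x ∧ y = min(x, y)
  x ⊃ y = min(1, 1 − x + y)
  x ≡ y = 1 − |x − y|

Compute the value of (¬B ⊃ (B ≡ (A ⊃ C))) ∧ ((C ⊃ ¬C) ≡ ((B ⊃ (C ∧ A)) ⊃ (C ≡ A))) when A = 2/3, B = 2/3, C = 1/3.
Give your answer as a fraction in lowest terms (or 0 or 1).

¬B = ¬2/3 = 1/3
A ⊃ C = 2/3 ⊃ 1/3 = 2/3
B ≡ (A ⊃ C) = 2/3 ≡ 2/3 = 1
¬B ⊃ (B ≡ (A ⊃ C)) = 1/3 ⊃ 1 = 1
¬C = ¬1/3 = 2/3
C ⊃ ¬C = 1/3 ⊃ 2/3 = 1
C ∧ A = 1/3 ∧ 2/3 = 1/3
B ⊃ (C ∧ A) = 2/3 ⊃ 1/3 = 2/3
C ≡ A = 1/3 ≡ 2/3 = 2/3
(B ⊃ (C ∧ A)) ⊃ (C ≡ A) = 2/3 ⊃ 2/3 = 1
(C ⊃ ¬C) ≡ ((B ⊃ (C ∧ A)) ⊃ (C ≡ A)) = 1 ≡ 1 = 1
(¬B ⊃ (B ≡ (A ⊃ C))) ∧ ((C ⊃ ¬C) ≡ ((B ⊃ (C ∧ A)) ⊃ (C ≡ A))) = 1 ∧ 1 = 1

1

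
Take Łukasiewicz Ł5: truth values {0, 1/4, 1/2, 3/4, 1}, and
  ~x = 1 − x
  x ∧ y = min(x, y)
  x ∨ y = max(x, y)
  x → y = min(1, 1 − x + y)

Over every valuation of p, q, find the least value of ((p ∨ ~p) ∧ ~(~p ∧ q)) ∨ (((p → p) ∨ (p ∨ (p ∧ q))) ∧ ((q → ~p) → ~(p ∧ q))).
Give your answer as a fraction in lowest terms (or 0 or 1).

Take p = 1/2, q = 1/2:
~p = ~1/2 = 1/2
p ∨ ~p = 1/2 ∨ 1/2 = 1/2
~p = ~1/2 = 1/2
~p ∧ q = 1/2 ∧ 1/2 = 1/2
~(~p ∧ q) = ~1/2 = 1/2
(p ∨ ~p) ∧ ~(~p ∧ q) = 1/2 ∧ 1/2 = 1/2
p → p = 1/2 → 1/2 = 1
p ∧ q = 1/2 ∧ 1/2 = 1/2
p ∨ (p ∧ q) = 1/2 ∨ 1/2 = 1/2
(p → p) ∨ (p ∨ (p ∧ q)) = 1 ∨ 1/2 = 1
~p = ~1/2 = 1/2
q → ~p = 1/2 → 1/2 = 1
p ∧ q = 1/2 ∧ 1/2 = 1/2
~(p ∧ q) = ~1/2 = 1/2
(q → ~p) → ~(p ∧ q) = 1 → 1/2 = 1/2
((p → p) ∨ (p ∨ (p ∧ q))) ∧ ((q → ~p) → ~(p ∧ q)) = 1 ∧ 1/2 = 1/2
((p ∨ ~p) ∧ ~(~p ∧ q)) ∨ (((p → p) ∨ (p ∨ (p ∧ q))) ∧ ((q → ~p) → ~(p ∧ q))) = 1/2 ∨ 1/2 = 1/2
No assignment yields a value below 1/2, so this is the minimum.

1/2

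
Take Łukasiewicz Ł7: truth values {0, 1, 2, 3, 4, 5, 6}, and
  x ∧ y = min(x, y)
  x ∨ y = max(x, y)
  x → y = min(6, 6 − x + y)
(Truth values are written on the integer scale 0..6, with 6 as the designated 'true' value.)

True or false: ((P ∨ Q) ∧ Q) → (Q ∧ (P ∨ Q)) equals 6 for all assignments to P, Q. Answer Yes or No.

At P = 4, Q = 0, for instance:
P ∨ Q = 4 ∨ 0 = 4
(P ∨ Q) ∧ Q = 4 ∧ 0 = 0
Q ∧ (P ∨ Q) = 0 ∧ 4 = 0
((P ∨ Q) ∧ Q) → (Q ∧ (P ∨ Q)) = 0 → 0 = 6
and checking the remaining 48 assignments likewise gives ≥ 6 in every case.

Yes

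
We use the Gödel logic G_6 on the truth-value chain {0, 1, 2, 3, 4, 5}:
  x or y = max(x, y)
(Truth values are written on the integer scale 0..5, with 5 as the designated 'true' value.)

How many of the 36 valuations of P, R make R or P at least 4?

value 5: 11 assignments (counts)
value 4: 9 assignments (counts)
value 3: 7 assignments
value 2: 5 assignments
value 1: 3 assignments
value 0: 1 assignment
So 20 of the 36 assignments meet the threshold.

20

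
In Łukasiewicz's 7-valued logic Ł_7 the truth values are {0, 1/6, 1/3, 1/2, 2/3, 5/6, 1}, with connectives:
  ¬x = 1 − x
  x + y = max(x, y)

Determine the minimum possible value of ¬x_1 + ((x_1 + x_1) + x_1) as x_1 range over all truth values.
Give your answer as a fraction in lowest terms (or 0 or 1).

Take x_1 = 1/2:
¬x_1 = ¬1/2 = 1/2
x_1 + x_1 = 1/2 + 1/2 = 1/2
(x_1 + x_1) + x_1 = 1/2 + 1/2 = 1/2
¬x_1 + ((x_1 + x_1) + x_1) = 1/2 + 1/2 = 1/2
No assignment yields a value below 1/2, so this is the minimum.

1/2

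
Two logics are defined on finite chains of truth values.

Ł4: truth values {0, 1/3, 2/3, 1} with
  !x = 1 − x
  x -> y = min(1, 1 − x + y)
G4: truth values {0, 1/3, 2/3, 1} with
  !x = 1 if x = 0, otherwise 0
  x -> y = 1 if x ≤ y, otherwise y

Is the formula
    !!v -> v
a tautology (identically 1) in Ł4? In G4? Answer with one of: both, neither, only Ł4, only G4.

only Ł4

In Ł4: every assignment gives 1 — tautology.
In G4: at v = 1/3 the value is 1/3 — not a tautology.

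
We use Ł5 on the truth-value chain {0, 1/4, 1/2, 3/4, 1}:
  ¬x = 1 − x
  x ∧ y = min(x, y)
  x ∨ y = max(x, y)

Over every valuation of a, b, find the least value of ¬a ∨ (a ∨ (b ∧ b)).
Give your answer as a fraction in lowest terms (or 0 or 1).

1/2

Take a = 1/2, b = 0:
¬a = ¬1/2 = 1/2
b ∧ b = 0 ∧ 0 = 0
a ∨ (b ∧ b) = 1/2 ∨ 0 = 1/2
¬a ∨ (a ∨ (b ∧ b)) = 1/2 ∨ 1/2 = 1/2
No assignment yields a value below 1/2, so this is the minimum.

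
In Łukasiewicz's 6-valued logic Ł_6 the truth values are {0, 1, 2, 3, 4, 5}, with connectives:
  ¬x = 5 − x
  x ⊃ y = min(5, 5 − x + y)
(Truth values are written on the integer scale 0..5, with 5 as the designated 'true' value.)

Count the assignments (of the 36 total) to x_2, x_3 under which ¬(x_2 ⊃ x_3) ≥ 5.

value 5: 1 assignment (counts)
value 4: 2 assignments
value 3: 3 assignments
value 2: 4 assignments
value 1: 5 assignments
value 0: 21 assignments
So 1 of the 36 assignments meets the threshold.

1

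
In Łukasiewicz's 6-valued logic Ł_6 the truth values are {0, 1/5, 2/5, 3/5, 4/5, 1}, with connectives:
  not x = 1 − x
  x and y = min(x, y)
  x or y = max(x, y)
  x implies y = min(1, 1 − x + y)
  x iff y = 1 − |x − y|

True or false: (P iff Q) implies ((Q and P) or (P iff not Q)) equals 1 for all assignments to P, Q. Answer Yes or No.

Counterexample: take P = 0, Q = 0.
P iff Q = 0 iff 0 = 1
Q and P = 0 and 0 = 0
not Q = not 0 = 1
P iff not Q = 0 iff 1 = 0
(Q and P) or (P iff not Q) = 0 or 0 = 0
(P iff Q) implies ((Q and P) or (P iff not Q)) = 1 implies 0 = 0
This gives 0 ≠ 1.

No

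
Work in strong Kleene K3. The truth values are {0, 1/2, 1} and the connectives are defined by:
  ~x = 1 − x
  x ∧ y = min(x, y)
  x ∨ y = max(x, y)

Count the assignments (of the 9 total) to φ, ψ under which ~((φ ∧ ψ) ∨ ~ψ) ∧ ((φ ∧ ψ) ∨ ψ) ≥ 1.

1

φ = 0, ψ = 0 ↦ 0  <
φ = 0, ψ = 1/2 ↦ 1/2  <
φ = 0, ψ = 1 ↦ 1  ≥
φ = 1/2, ψ = 0 ↦ 0  <
φ = 1/2, ψ = 1/2 ↦ 1/2  <
φ = 1/2, ψ = 1 ↦ 1/2  <
φ = 1, ψ = 0 ↦ 0  <
φ = 1, ψ = 1/2 ↦ 1/2  <
φ = 1, ψ = 1 ↦ 0  <
So 1 of the 9 assignments meets the threshold.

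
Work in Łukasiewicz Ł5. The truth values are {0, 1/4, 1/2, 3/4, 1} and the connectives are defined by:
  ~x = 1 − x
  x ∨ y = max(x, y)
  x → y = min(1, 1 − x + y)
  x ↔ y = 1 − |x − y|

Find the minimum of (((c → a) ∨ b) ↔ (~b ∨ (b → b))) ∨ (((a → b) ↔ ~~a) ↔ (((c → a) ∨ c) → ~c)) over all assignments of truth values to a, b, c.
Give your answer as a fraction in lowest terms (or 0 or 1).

Take a = 0, b = 0, c = 1/2:
c → a = 1/2 → 0 = 1/2
(c → a) ∨ b = 1/2 ∨ 0 = 1/2
~b = ~0 = 1
b → b = 0 → 0 = 1
~b ∨ (b → b) = 1 ∨ 1 = 1
((c → a) ∨ b) ↔ (~b ∨ (b → b)) = 1/2 ↔ 1 = 1/2
a → b = 0 → 0 = 1
~a = ~0 = 1
~~a = ~1 = 0
(a → b) ↔ ~~a = 1 ↔ 0 = 0
c → a = 1/2 → 0 = 1/2
(c → a) ∨ c = 1/2 ∨ 1/2 = 1/2
~c = ~1/2 = 1/2
((c → a) ∨ c) → ~c = 1/2 → 1/2 = 1
((a → b) ↔ ~~a) ↔ (((c → a) ∨ c) → ~c) = 0 ↔ 1 = 0
(((c → a) ∨ b) ↔ (~b ∨ (b → b))) ∨ (((a → b) ↔ ~~a) ↔ (((c → a) ∨ c) → ~c)) = 1/2 ∨ 0 = 1/2
No assignment yields a value below 1/2, so this is the minimum.

1/2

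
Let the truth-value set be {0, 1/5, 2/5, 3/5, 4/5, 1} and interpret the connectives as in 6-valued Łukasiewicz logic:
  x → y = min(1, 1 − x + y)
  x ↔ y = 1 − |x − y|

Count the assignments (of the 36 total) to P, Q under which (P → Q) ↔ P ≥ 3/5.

16

value 1: 3 assignments (counts)
value 4/5: 7 assignments (counts)
value 3/5: 6 assignments (counts)
value 2/5: 7 assignments
value 1/5: 6 assignments
value 0: 7 assignments
So 16 of the 36 assignments meet the threshold.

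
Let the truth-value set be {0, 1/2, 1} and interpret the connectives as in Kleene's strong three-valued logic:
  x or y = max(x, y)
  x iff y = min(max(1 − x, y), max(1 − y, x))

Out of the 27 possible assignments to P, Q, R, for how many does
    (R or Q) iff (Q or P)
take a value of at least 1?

12

value 1: 12 assignments (counts)
value 1/2: 13 assignments
value 0: 2 assignments
So 12 of the 27 assignments meet the threshold.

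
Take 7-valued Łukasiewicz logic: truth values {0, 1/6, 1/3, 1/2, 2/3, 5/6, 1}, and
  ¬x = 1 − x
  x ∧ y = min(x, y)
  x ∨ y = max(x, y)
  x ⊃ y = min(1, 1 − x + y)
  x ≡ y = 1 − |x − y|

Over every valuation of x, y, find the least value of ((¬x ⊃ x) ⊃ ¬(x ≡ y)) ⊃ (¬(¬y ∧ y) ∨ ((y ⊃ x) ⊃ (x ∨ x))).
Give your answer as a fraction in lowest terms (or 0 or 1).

Take x = 0, y = 1/2:
¬x = ¬0 = 1
¬x ⊃ x = 1 ⊃ 0 = 0
x ≡ y = 0 ≡ 1/2 = 1/2
¬(x ≡ y) = ¬1/2 = 1/2
(¬x ⊃ x) ⊃ ¬(x ≡ y) = 0 ⊃ 1/2 = 1
¬y = ¬1/2 = 1/2
¬y ∧ y = 1/2 ∧ 1/2 = 1/2
¬(¬y ∧ y) = ¬1/2 = 1/2
y ⊃ x = 1/2 ⊃ 0 = 1/2
x ∨ x = 0 ∨ 0 = 0
(y ⊃ x) ⊃ (x ∨ x) = 1/2 ⊃ 0 = 1/2
¬(¬y ∧ y) ∨ ((y ⊃ x) ⊃ (x ∨ x)) = 1/2 ∨ 1/2 = 1/2
((¬x ⊃ x) ⊃ ¬(x ≡ y)) ⊃ (¬(¬y ∧ y) ∨ ((y ⊃ x) ⊃ (x ∨ x))) = 1 ⊃ 1/2 = 1/2
No assignment yields a value below 1/2, so this is the minimum.

1/2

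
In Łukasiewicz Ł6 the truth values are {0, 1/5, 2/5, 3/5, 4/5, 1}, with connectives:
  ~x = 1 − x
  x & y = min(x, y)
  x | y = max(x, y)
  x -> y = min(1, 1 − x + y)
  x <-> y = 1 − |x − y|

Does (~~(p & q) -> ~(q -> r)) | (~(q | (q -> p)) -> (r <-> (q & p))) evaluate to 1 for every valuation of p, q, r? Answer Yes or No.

No

Counterexample: take p = 1/5, q = 3/5, r = 1.
p & q = 1/5 & 3/5 = 1/5
~(p & q) = ~1/5 = 4/5
~~(p & q) = ~4/5 = 1/5
q -> r = 3/5 -> 1 = 1
~(q -> r) = ~1 = 0
~~(p & q) -> ~(q -> r) = 1/5 -> 0 = 4/5
q -> p = 3/5 -> 1/5 = 3/5
q | (q -> p) = 3/5 | 3/5 = 3/5
~(q | (q -> p)) = ~3/5 = 2/5
q & p = 3/5 & 1/5 = 1/5
r <-> (q & p) = 1 <-> 1/5 = 1/5
~(q | (q -> p)) -> (r <-> (q & p)) = 2/5 -> 1/5 = 4/5
(~~(p & q) -> ~(q -> r)) | (~(q | (q -> p)) -> (r <-> (q & p))) = 4/5 | 4/5 = 4/5
This gives 4/5 ≠ 1.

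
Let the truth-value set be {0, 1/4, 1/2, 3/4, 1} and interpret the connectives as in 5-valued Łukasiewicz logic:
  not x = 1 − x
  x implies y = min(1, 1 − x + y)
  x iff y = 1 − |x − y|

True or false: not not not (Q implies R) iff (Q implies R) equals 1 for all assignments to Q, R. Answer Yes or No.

No

Counterexample: take Q = 0, R = 0.
Q implies R = 0 implies 0 = 1
not (Q implies R) = not 1 = 0
not not (Q implies R) = not 0 = 1
not not not (Q implies R) = not 1 = 0
not not not (Q implies R) iff (Q implies R) = 0 iff 1 = 0
This gives 0 ≠ 1.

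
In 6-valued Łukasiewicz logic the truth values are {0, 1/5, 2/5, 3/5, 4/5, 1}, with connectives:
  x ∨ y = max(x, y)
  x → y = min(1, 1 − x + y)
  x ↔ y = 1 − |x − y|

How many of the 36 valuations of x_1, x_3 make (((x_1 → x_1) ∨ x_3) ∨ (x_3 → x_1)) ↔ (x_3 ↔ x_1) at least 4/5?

value 1: 6 assignments (counts)
value 4/5: 10 assignments (counts)
value 3/5: 8 assignments
value 2/5: 6 assignments
value 1/5: 4 assignments
value 0: 2 assignments
So 16 of the 36 assignments meet the threshold.

16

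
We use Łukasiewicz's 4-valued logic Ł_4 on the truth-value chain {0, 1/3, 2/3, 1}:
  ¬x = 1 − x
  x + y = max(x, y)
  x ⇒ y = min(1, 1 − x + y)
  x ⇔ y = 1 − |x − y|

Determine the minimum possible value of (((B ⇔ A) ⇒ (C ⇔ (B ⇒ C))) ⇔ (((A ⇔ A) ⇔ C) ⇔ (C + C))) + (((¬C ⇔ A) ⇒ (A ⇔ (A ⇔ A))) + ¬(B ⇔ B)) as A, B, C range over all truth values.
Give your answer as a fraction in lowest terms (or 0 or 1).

Take A = 0, B = 0, C = 1/3:
B ⇔ A = 0 ⇔ 0 = 1
B ⇒ C = 0 ⇒ 1/3 = 1
C ⇔ (B ⇒ C) = 1/3 ⇔ 1 = 1/3
(B ⇔ A) ⇒ (C ⇔ (B ⇒ C)) = 1 ⇒ 1/3 = 1/3
A ⇔ A = 0 ⇔ 0 = 1
(A ⇔ A) ⇔ C = 1 ⇔ 1/3 = 1/3
C + C = 1/3 + 1/3 = 1/3
((A ⇔ A) ⇔ C) ⇔ (C + C) = 1/3 ⇔ 1/3 = 1
((B ⇔ A) ⇒ (C ⇔ (B ⇒ C))) ⇔ (((A ⇔ A) ⇔ C) ⇔ (C + C)) = 1/3 ⇔ 1 = 1/3
¬C = ¬1/3 = 2/3
¬C ⇔ A = 2/3 ⇔ 0 = 1/3
A ⇔ A = 0 ⇔ 0 = 1
A ⇔ (A ⇔ A) = 0 ⇔ 1 = 0
(¬C ⇔ A) ⇒ (A ⇔ (A ⇔ A)) = 1/3 ⇒ 0 = 2/3
B ⇔ B = 0 ⇔ 0 = 1
¬(B ⇔ B) = ¬1 = 0
((¬C ⇔ A) ⇒ (A ⇔ (A ⇔ A))) + ¬(B ⇔ B) = 2/3 + 0 = 2/3
(((B ⇔ A) ⇒ (C ⇔ (B ⇒ C))) ⇔ (((A ⇔ A) ⇔ C) ⇔ (C + C))) + (((¬C ⇔ A) ⇒ (A ⇔ (A ⇔ A))) + ¬(B ⇔ B)) = 1/3 + 2/3 = 2/3
No assignment yields a value below 2/3, so this is the minimum.

2/3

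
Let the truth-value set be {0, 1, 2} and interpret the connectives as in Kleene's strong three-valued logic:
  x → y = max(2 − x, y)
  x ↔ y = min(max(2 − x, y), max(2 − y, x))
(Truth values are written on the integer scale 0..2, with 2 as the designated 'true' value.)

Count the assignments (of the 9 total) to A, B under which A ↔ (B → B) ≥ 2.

2

A = 0, B = 0 ↦ 0  <
A = 0, B = 1 ↦ 1  <
A = 0, B = 2 ↦ 0  <
A = 1, B = 0 ↦ 1  <
A = 1, B = 1 ↦ 1  <
A = 1, B = 2 ↦ 1  <
A = 2, B = 0 ↦ 2  ≥
A = 2, B = 1 ↦ 1  <
A = 2, B = 2 ↦ 2  ≥
So 2 of the 9 assignments meet the threshold.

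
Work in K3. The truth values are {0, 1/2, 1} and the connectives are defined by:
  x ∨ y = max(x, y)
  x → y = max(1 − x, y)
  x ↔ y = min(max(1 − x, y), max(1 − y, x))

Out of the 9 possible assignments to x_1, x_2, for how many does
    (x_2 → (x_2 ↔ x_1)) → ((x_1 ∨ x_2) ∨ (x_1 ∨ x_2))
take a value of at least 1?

x_1 = 0, x_2 = 0 ↦ 0  <
x_1 = 0, x_2 = 1/2 ↦ 1/2  <
x_1 = 0, x_2 = 1 ↦ 1  ≥
x_1 = 1/2, x_2 = 0 ↦ 1/2  <
x_1 = 1/2, x_2 = 1/2 ↦ 1/2  <
x_1 = 1/2, x_2 = 1 ↦ 1  ≥
x_1 = 1, x_2 = 0 ↦ 1  ≥
x_1 = 1, x_2 = 1/2 ↦ 1  ≥
x_1 = 1, x_2 = 1 ↦ 1  ≥
So 5 of the 9 assignments meet the threshold.

5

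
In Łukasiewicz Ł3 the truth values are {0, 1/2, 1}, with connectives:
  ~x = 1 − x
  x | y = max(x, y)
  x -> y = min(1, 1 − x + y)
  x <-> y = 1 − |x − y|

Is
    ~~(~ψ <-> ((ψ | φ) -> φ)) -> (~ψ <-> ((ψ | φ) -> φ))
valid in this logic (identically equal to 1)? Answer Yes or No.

φ = 0, ψ = 0 ↦ 1
φ = 0, ψ = 1/2 ↦ 1
φ = 0, ψ = 1 ↦ 1
φ = 1/2, ψ = 0 ↦ 1
φ = 1/2, ψ = 1/2 ↦ 1
φ = 1/2, ψ = 1 ↦ 1
φ = 1, ψ = 0 ↦ 1
φ = 1, ψ = 1/2 ↦ 1
φ = 1, ψ = 1 ↦ 1
Every assignment gives a value ≥ 1.

Yes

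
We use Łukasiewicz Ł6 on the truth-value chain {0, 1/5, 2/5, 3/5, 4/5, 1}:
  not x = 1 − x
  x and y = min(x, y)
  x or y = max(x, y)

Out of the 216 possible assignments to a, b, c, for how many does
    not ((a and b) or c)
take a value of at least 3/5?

81

value 1: 11 assignments (counts)
value 4/5: 29 assignments (counts)
value 3/5: 41 assignments (counts)
value 2/5: 47 assignments
value 1/5: 47 assignments
value 0: 41 assignments
So 81 of the 216 assignments meet the threshold.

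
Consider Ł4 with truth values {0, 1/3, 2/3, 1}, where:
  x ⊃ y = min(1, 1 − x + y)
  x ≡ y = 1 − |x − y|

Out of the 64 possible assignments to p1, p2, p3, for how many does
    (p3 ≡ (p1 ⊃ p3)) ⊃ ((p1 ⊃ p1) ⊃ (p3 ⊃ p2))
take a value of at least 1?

46

value 1: 46 assignments (counts)
value 2/3: 9 assignments
value 1/3: 5 assignments
value 0: 4 assignments
So 46 of the 64 assignments meet the threshold.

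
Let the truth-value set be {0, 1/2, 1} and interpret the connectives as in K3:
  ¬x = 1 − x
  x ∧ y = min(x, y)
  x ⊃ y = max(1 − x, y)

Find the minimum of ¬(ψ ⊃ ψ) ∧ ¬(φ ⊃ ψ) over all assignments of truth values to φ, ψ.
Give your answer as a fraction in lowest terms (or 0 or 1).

0

Take φ = 0, ψ = 0:
ψ ⊃ ψ = 0 ⊃ 0 = 1
¬(ψ ⊃ ψ) = ¬1 = 0
φ ⊃ ψ = 0 ⊃ 0 = 1
¬(φ ⊃ ψ) = ¬1 = 0
¬(ψ ⊃ ψ) ∧ ¬(φ ⊃ ψ) = 0 ∧ 0 = 0
No assignment yields a value below 0, so this is the minimum.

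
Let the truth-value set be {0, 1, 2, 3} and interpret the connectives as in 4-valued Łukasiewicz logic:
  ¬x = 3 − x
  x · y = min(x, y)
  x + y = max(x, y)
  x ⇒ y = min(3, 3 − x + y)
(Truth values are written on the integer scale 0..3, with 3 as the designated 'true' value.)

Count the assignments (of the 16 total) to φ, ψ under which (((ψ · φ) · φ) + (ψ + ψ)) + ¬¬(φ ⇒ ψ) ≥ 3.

10

φ = 0, ψ = 0 ↦ 3  ≥
φ = 0, ψ = 1 ↦ 3  ≥
φ = 0, ψ = 2 ↦ 3  ≥
φ = 0, ψ = 3 ↦ 3  ≥
φ = 1, ψ = 0 ↦ 2  <
φ = 1, ψ = 1 ↦ 3  ≥
φ = 1, ψ = 2 ↦ 3  ≥
φ = 1, ψ = 3 ↦ 3  ≥
φ = 2, ψ = 0 ↦ 1  <
φ = 2, ψ = 1 ↦ 2  <
φ = 2, ψ = 2 ↦ 3  ≥
φ = 2, ψ = 3 ↦ 3  ≥
φ = 3, ψ = 0 ↦ 0  <
φ = 3, ψ = 1 ↦ 1  <
φ = 3, ψ = 2 ↦ 2  <
φ = 3, ψ = 3 ↦ 3  ≥
So 10 of the 16 assignments meet the threshold.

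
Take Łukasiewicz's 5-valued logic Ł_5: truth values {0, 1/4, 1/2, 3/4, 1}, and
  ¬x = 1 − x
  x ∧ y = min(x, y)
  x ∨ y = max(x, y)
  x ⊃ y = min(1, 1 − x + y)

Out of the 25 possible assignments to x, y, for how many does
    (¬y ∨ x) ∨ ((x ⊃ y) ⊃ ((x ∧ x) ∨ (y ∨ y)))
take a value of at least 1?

15

value 1: 15 assignments (counts)
value 3/4: 7 assignments
value 1/2: 3 assignments
So 15 of the 25 assignments meet the threshold.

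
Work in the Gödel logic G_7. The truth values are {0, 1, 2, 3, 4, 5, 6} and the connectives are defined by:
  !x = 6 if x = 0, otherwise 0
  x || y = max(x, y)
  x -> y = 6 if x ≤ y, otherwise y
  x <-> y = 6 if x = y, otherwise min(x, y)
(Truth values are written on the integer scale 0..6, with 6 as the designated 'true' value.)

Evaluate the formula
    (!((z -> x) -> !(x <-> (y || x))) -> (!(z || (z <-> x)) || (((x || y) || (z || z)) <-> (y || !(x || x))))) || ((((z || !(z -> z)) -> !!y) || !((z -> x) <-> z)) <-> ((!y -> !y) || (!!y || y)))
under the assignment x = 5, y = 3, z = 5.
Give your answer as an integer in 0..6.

z -> x = 5 -> 5 = 6
y || x = 3 || 5 = 5
x <-> (y || x) = 5 <-> 5 = 6
!(x <-> (y || x)) = !6 = 0
(z -> x) -> !(x <-> (y || x)) = 6 -> 0 = 0
!((z -> x) -> !(x <-> (y || x))) = !0 = 6
z <-> x = 5 <-> 5 = 6
z || (z <-> x) = 5 || 6 = 6
!(z || (z <-> x)) = !6 = 0
x || y = 5 || 3 = 5
z || z = 5 || 5 = 5
(x || y) || (z || z) = 5 || 5 = 5
x || x = 5 || 5 = 5
!(x || x) = !5 = 0
y || !(x || x) = 3 || 0 = 3
((x || y) || (z || z)) <-> (y || !(x || x)) = 5 <-> 3 = 3
!(z || (z <-> x)) || (((x || y) || (z || z)) <-> (y || !(x || x))) = 0 || 3 = 3
!((z -> x) -> !(x <-> (y || x))) -> (!(z || (z <-> x)) || (((x || y) || (z || z)) <-> (y || !(x || x)))) = 6 -> 3 = 3
z -> z = 5 -> 5 = 6
!(z -> z) = !6 = 0
z || !(z -> z) = 5 || 0 = 5
!y = !3 = 0
!!y = !0 = 6
(z || !(z -> z)) -> !!y = 5 -> 6 = 6
z -> x = 5 -> 5 = 6
(z -> x) <-> z = 6 <-> 5 = 5
!((z -> x) <-> z) = !5 = 0
((z || !(z -> z)) -> !!y) || !((z -> x) <-> z) = 6 || 0 = 6
!y = !3 = 0
!y = !3 = 0
!y -> !y = 0 -> 0 = 6
!y = !3 = 0
!!y = !0 = 6
!!y || y = 6 || 3 = 6
(!y -> !y) || (!!y || y) = 6 || 6 = 6
(((z || !(z -> z)) -> !!y) || !((z -> x) <-> z)) <-> ((!y -> !y) || (!!y || y)) = 6 <-> 6 = 6
(!((z -> x) -> !(x <-> (y || x))) -> (!(z || (z <-> x)) || (((x || y) || (z || z)) <-> (y || !(x || x))))) || ((((z || !(z -> z)) -> !!y) || !((z -> x) <-> z)) <-> ((!y -> !y) || (!!y || y))) = 3 || 6 = 6

6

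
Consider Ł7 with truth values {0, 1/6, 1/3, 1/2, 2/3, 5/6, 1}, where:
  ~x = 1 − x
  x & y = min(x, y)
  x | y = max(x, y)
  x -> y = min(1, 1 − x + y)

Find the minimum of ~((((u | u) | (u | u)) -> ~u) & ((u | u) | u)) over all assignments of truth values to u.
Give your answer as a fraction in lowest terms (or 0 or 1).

1/3

Take u = 2/3:
u | u = 2/3 | 2/3 = 2/3
u | u = 2/3 | 2/3 = 2/3
(u | u) | (u | u) = 2/3 | 2/3 = 2/3
~u = ~2/3 = 1/3
((u | u) | (u | u)) -> ~u = 2/3 -> 1/3 = 2/3
u | u = 2/3 | 2/3 = 2/3
(u | u) | u = 2/3 | 2/3 = 2/3
(((u | u) | (u | u)) -> ~u) & ((u | u) | u) = 2/3 & 2/3 = 2/3
~((((u | u) | (u | u)) -> ~u) & ((u | u) | u)) = ~2/3 = 1/3
No assignment yields a value below 1/3, so this is the minimum.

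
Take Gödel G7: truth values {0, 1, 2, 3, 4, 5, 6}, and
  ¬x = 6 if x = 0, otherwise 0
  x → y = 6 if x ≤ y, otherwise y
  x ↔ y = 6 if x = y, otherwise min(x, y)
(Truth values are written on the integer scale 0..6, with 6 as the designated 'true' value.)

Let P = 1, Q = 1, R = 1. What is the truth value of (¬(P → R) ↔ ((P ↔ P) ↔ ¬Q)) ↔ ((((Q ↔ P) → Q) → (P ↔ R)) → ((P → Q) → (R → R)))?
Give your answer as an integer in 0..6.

P → R = 1 → 1 = 6
¬(P → R) = ¬6 = 0
P ↔ P = 1 ↔ 1 = 6
¬Q = ¬1 = 0
(P ↔ P) ↔ ¬Q = 6 ↔ 0 = 0
¬(P → R) ↔ ((P ↔ P) ↔ ¬Q) = 0 ↔ 0 = 6
Q ↔ P = 1 ↔ 1 = 6
(Q ↔ P) → Q = 6 → 1 = 1
P ↔ R = 1 ↔ 1 = 6
((Q ↔ P) → Q) → (P ↔ R) = 1 → 6 = 6
P → Q = 1 → 1 = 6
R → R = 1 → 1 = 6
(P → Q) → (R → R) = 6 → 6 = 6
(((Q ↔ P) → Q) → (P ↔ R)) → ((P → Q) → (R → R)) = 6 → 6 = 6
(¬(P → R) ↔ ((P ↔ P) ↔ ¬Q)) ↔ ((((Q ↔ P) → Q) → (P ↔ R)) → ((P → Q) → (R → R))) = 6 ↔ 6 = 6

6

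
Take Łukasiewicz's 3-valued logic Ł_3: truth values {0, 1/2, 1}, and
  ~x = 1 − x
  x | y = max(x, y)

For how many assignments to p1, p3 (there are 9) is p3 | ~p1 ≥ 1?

5

p1 = 0, p3 = 0 ↦ 1  ≥
p1 = 0, p3 = 1/2 ↦ 1  ≥
p1 = 0, p3 = 1 ↦ 1  ≥
p1 = 1/2, p3 = 0 ↦ 1/2  <
p1 = 1/2, p3 = 1/2 ↦ 1/2  <
p1 = 1/2, p3 = 1 ↦ 1  ≥
p1 = 1, p3 = 0 ↦ 0  <
p1 = 1, p3 = 1/2 ↦ 1/2  <
p1 = 1, p3 = 1 ↦ 1  ≥
So 5 of the 9 assignments meet the threshold.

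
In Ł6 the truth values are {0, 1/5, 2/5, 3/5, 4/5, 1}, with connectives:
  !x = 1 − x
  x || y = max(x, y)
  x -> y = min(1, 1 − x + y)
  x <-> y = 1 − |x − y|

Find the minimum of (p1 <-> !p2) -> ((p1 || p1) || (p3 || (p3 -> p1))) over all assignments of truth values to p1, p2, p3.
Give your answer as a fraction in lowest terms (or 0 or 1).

Take p1 = 0, p2 = 1, p3 = 2/5:
!p2 = !1 = 0
p1 <-> !p2 = 0 <-> 0 = 1
p1 || p1 = 0 || 0 = 0
p3 -> p1 = 2/5 -> 0 = 3/5
p3 || (p3 -> p1) = 2/5 || 3/5 = 3/5
(p1 || p1) || (p3 || (p3 -> p1)) = 0 || 3/5 = 3/5
(p1 <-> !p2) -> ((p1 || p1) || (p3 || (p3 -> p1))) = 1 -> 3/5 = 3/5
No assignment yields a value below 3/5, so this is the minimum.

3/5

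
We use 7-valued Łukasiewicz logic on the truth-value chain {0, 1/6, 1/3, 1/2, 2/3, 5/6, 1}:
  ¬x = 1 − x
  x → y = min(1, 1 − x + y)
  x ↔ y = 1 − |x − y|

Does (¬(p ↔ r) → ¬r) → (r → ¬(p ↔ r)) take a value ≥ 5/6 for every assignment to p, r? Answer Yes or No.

Counterexample: take p = 1/3, r = 1/3.
p ↔ r = 1/3 ↔ 1/3 = 1
¬(p ↔ r) = ¬1 = 0
¬r = ¬1/3 = 2/3
¬(p ↔ r) → ¬r = 0 → 2/3 = 1
p ↔ r = 1/3 ↔ 1/3 = 1
¬(p ↔ r) = ¬1 = 0
r → ¬(p ↔ r) = 1/3 → 0 = 2/3
(¬(p ↔ r) → ¬r) → (r → ¬(p ↔ r)) = 1 → 2/3 = 2/3
This gives 2/3, which is below 5/6.

No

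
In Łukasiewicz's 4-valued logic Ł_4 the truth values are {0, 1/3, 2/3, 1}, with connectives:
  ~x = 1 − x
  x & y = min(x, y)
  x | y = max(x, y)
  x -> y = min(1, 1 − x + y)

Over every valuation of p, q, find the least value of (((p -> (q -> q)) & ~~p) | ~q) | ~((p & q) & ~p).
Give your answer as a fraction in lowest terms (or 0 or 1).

Take p = 1/3, q = 1/3:
q -> q = 1/3 -> 1/3 = 1
p -> (q -> q) = 1/3 -> 1 = 1
~p = ~1/3 = 2/3
~~p = ~2/3 = 1/3
(p -> (q -> q)) & ~~p = 1 & 1/3 = 1/3
~q = ~1/3 = 2/3
((p -> (q -> q)) & ~~p) | ~q = 1/3 | 2/3 = 2/3
p & q = 1/3 & 1/3 = 1/3
~p = ~1/3 = 2/3
(p & q) & ~p = 1/3 & 2/3 = 1/3
~((p & q) & ~p) = ~1/3 = 2/3
(((p -> (q -> q)) & ~~p) | ~q) | ~((p & q) & ~p) = 2/3 | 2/3 = 2/3
No assignment yields a value below 2/3, so this is the minimum.

2/3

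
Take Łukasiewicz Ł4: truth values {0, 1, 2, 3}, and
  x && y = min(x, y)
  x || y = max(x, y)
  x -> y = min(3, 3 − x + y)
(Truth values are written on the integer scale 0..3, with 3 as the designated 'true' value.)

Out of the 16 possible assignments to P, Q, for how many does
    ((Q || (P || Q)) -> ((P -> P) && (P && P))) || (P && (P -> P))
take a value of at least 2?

P = 0, Q = 0 ↦ 3  ≥
P = 0, Q = 1 ↦ 2  ≥
P = 0, Q = 2 ↦ 1  <
P = 0, Q = 3 ↦ 0  <
P = 1, Q = 0 ↦ 3  ≥
P = 1, Q = 1 ↦ 3  ≥
P = 1, Q = 2 ↦ 2  ≥
P = 1, Q = 3 ↦ 1  <
P = 2, Q = 0 ↦ 3  ≥
P = 2, Q = 1 ↦ 3  ≥
P = 2, Q = 2 ↦ 3  ≥
P = 2, Q = 3 ↦ 2  ≥
P = 3, Q = 0 ↦ 3  ≥
P = 3, Q = 1 ↦ 3  ≥
P = 3, Q = 2 ↦ 3  ≥
P = 3, Q = 3 ↦ 3  ≥
So 13 of the 16 assignments meet the threshold.

13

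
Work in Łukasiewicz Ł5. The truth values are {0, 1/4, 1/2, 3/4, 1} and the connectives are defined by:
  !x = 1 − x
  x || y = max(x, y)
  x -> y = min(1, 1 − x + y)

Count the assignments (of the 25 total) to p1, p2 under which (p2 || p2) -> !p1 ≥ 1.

15

value 1: 15 assignments (counts)
value 3/4: 4 assignments
value 1/2: 3 assignments
value 1/4: 2 assignments
value 0: 1 assignment
So 15 of the 25 assignments meet the threshold.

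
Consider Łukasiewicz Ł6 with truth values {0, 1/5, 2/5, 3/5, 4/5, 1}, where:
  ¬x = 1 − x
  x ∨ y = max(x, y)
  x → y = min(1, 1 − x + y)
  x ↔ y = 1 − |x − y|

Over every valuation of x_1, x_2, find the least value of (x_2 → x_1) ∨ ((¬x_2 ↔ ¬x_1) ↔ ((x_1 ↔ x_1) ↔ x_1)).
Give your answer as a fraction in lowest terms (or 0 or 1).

3/5

Take x_1 = 0, x_2 = 2/5:
x_2 → x_1 = 2/5 → 0 = 3/5
¬x_2 = ¬2/5 = 3/5
¬x_1 = ¬0 = 1
¬x_2 ↔ ¬x_1 = 3/5 ↔ 1 = 3/5
x_1 ↔ x_1 = 0 ↔ 0 = 1
(x_1 ↔ x_1) ↔ x_1 = 1 ↔ 0 = 0
(¬x_2 ↔ ¬x_1) ↔ ((x_1 ↔ x_1) ↔ x_1) = 3/5 ↔ 0 = 2/5
(x_2 → x_1) ∨ ((¬x_2 ↔ ¬x_1) ↔ ((x_1 ↔ x_1) ↔ x_1)) = 3/5 ∨ 2/5 = 3/5
No assignment yields a value below 3/5, so this is the minimum.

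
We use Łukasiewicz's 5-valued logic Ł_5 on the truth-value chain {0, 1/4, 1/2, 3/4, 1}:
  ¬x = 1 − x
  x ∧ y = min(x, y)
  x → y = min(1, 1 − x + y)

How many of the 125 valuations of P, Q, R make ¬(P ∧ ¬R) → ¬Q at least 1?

value 1: 55 assignments (counts)
value 3/4: 24 assignments
value 1/2: 21 assignments
value 1/4: 16 assignments
value 0: 9 assignments
So 55 of the 125 assignments meet the threshold.

55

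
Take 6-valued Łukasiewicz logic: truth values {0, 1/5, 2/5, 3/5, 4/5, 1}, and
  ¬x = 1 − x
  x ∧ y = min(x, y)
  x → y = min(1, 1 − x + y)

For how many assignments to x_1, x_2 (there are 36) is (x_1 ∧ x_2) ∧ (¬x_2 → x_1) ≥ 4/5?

4

value 1: 1 assignment (counts)
value 4/5: 3 assignments (counts)
value 3/5: 5 assignments
value 2/5: 7 assignments
value 1/5: 9 assignments
value 0: 11 assignments
So 4 of the 36 assignments meet the threshold.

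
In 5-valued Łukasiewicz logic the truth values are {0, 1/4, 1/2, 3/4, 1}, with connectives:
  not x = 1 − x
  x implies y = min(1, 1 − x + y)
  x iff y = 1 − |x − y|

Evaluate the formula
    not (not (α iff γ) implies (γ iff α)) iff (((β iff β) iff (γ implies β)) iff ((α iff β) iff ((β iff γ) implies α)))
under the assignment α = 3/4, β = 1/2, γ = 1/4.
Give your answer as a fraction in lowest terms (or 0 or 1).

α iff γ = 3/4 iff 1/4 = 1/2
not (α iff γ) = not 1/2 = 1/2
γ iff α = 1/4 iff 3/4 = 1/2
not (α iff γ) implies (γ iff α) = 1/2 implies 1/2 = 1
not (not (α iff γ) implies (γ iff α)) = not 1 = 0
β iff β = 1/2 iff 1/2 = 1
γ implies β = 1/4 implies 1/2 = 1
(β iff β) iff (γ implies β) = 1 iff 1 = 1
α iff β = 3/4 iff 1/2 = 3/4
β iff γ = 1/2 iff 1/4 = 3/4
(β iff γ) implies α = 3/4 implies 3/4 = 1
(α iff β) iff ((β iff γ) implies α) = 3/4 iff 1 = 3/4
((β iff β) iff (γ implies β)) iff ((α iff β) iff ((β iff γ) implies α)) = 1 iff 3/4 = 3/4
not (not (α iff γ) implies (γ iff α)) iff (((β iff β) iff (γ implies β)) iff ((α iff β) iff ((β iff γ) implies α))) = 0 iff 3/4 = 1/4

1/4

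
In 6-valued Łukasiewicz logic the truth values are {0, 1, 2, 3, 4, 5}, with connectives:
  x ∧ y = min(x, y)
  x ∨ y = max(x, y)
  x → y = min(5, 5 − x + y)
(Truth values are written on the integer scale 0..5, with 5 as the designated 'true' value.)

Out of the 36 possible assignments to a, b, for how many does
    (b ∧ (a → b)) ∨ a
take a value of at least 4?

value 5: 11 assignments (counts)
value 4: 9 assignments (counts)
value 3: 7 assignments
value 2: 5 assignments
value 1: 3 assignments
value 0: 1 assignment
So 20 of the 36 assignments meet the threshold.

20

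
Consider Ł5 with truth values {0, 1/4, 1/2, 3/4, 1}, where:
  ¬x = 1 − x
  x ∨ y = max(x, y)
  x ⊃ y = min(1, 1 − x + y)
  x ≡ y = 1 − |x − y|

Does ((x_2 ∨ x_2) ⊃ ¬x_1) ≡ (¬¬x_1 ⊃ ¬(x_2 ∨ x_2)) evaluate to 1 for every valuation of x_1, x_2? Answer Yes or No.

At x_1 = 0, x_2 = 1/2, for instance:
x_2 ∨ x_2 = 1/2 ∨ 1/2 = 1/2
¬x_1 = ¬0 = 1
(x_2 ∨ x_2) ⊃ ¬x_1 = 1/2 ⊃ 1 = 1
¬¬x_1 = ¬1 = 0
¬(x_2 ∨ x_2) = ¬1/2 = 1/2
¬¬x_1 ⊃ ¬(x_2 ∨ x_2) = 0 ⊃ 1/2 = 1
((x_2 ∨ x_2) ⊃ ¬x_1) ≡ (¬¬x_1 ⊃ ¬(x_2 ∨ x_2)) = 1 ≡ 1 = 1
and checking the remaining 24 assignments likewise gives ≥ 1 in every case.

Yes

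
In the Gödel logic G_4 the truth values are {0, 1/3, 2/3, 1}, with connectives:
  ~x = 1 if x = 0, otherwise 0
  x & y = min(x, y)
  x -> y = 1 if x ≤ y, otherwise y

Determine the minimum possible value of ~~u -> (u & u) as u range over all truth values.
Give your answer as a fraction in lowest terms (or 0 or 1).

1/3

Take u = 1/3:
~u = ~1/3 = 0
~~u = ~0 = 1
u & u = 1/3 & 1/3 = 1/3
~~u -> (u & u) = 1 -> 1/3 = 1/3
No assignment yields a value below 1/3, so this is the minimum.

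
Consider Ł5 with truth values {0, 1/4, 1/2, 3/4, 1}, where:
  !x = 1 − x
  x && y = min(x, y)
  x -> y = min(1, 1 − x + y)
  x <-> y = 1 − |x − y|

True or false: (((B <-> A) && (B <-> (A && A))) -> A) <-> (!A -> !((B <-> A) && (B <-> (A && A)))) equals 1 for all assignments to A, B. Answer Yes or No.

At A = 1/2, B = 1/2, for instance:
B <-> A = 1/2 <-> 1/2 = 1
A && A = 1/2 && 1/2 = 1/2
B <-> (A && A) = 1/2 <-> 1/2 = 1
(B <-> A) && (B <-> (A && A)) = 1 && 1 = 1
((B <-> A) && (B <-> (A && A))) -> A = 1 -> 1/2 = 1/2
!A = !1/2 = 1/2
!((B <-> A) && (B <-> (A && A))) = !1 = 0
!A -> !((B <-> A) && (B <-> (A && A))) = 1/2 -> 0 = 1/2
(((B <-> A) && (B <-> (A && A))) -> A) <-> (!A -> !((B <-> A) && (B <-> (A && A)))) = 1/2 <-> 1/2 = 1
and checking the remaining 24 assignments likewise gives ≥ 1 in every case.

Yes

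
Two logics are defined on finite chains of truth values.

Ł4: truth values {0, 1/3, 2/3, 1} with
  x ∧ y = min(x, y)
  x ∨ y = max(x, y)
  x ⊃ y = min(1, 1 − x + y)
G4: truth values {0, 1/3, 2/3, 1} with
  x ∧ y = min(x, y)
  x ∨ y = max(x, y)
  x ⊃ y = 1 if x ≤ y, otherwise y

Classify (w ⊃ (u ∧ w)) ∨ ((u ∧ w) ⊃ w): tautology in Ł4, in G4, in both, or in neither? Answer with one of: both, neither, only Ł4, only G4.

both

In Ł4: every assignment gives 1 — tautology.
In G4: every assignment gives 1 — tautology.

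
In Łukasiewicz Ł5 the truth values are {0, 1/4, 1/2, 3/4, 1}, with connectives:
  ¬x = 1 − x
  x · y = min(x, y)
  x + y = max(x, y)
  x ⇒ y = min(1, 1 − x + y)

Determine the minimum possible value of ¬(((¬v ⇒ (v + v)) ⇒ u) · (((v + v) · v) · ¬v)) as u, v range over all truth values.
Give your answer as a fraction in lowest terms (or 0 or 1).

Take u = 1/2, v = 1/2:
¬v = ¬1/2 = 1/2
v + v = 1/2 + 1/2 = 1/2
¬v ⇒ (v + v) = 1/2 ⇒ 1/2 = 1
(¬v ⇒ (v + v)) ⇒ u = 1 ⇒ 1/2 = 1/2
v + v = 1/2 + 1/2 = 1/2
(v + v) · v = 1/2 · 1/2 = 1/2
¬v = ¬1/2 = 1/2
((v + v) · v) · ¬v = 1/2 · 1/2 = 1/2
((¬v ⇒ (v + v)) ⇒ u) · (((v + v) · v) · ¬v) = 1/2 · 1/2 = 1/2
¬(((¬v ⇒ (v + v)) ⇒ u) · (((v + v) · v) · ¬v)) = ¬1/2 = 1/2
No assignment yields a value below 1/2, so this is the minimum.

1/2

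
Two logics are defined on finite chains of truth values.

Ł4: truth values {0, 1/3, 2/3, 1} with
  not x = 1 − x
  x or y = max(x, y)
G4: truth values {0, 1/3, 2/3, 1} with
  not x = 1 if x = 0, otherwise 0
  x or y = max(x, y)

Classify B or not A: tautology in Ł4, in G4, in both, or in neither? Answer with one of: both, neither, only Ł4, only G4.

In Ł4: at A = 1/3, B = 0 the value is 2/3 — not a tautology.
In G4: at A = 1/3, B = 0 the value is 0 — not a tautology.

neither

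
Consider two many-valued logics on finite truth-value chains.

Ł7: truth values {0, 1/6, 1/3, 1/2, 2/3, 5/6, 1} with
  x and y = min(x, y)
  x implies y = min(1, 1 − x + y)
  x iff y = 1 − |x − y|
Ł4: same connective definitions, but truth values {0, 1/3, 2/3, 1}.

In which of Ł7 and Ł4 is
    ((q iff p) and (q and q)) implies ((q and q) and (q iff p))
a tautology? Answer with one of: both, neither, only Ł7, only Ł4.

In Ł7: every assignment gives 1 — tautology.
In Ł4: every assignment gives 1 — tautology.

both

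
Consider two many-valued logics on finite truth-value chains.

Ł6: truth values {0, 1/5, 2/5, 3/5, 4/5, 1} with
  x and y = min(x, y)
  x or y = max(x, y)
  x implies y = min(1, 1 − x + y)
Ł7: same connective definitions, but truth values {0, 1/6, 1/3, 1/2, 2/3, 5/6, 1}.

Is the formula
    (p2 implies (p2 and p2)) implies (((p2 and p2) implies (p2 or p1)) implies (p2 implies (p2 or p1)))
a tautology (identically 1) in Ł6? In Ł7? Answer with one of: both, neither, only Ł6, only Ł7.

In Ł6: every assignment gives 1 — tautology.
In Ł7: every assignment gives 1 — tautology.

both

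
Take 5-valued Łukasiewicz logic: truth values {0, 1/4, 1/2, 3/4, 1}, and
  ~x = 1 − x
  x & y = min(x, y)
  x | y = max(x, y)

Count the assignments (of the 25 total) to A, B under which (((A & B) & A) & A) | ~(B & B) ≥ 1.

value 1: 6 assignments (counts)
value 3/4: 8 assignments
value 1/2: 7 assignments
value 1/4: 3 assignments
value 0: 1 assignment
So 6 of the 25 assignments meet the threshold.

6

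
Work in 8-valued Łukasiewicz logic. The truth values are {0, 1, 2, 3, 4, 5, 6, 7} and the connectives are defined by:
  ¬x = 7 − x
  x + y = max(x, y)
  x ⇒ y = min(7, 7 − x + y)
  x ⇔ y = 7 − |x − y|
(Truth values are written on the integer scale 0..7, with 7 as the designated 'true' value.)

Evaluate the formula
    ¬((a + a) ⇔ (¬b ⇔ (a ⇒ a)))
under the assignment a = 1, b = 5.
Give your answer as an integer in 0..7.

a + a = 1 + 1 = 1
¬b = ¬5 = 2
a ⇒ a = 1 ⇒ 1 = 7
¬b ⇔ (a ⇒ a) = 2 ⇔ 7 = 2
(a + a) ⇔ (¬b ⇔ (a ⇒ a)) = 1 ⇔ 2 = 6
¬((a + a) ⇔ (¬b ⇔ (a ⇒ a))) = ¬6 = 1

1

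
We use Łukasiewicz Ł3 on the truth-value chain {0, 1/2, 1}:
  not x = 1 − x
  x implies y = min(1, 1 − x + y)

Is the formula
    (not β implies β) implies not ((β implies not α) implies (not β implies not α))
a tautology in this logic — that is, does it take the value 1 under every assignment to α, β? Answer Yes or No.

No

Counterexample: take α = 0, β = 1/2.
not β = not 1/2 = 1/2
not β implies β = 1/2 implies 1/2 = 1
not α = not 0 = 1
β implies not α = 1/2 implies 1 = 1
not β implies not α = 1/2 implies 1 = 1
(β implies not α) implies (not β implies not α) = 1 implies 1 = 1
not ((β implies not α) implies (not β implies not α)) = not 1 = 0
(not β implies β) implies not ((β implies not α) implies (not β implies not α)) = 1 implies 0 = 0
This gives 0 ≠ 1.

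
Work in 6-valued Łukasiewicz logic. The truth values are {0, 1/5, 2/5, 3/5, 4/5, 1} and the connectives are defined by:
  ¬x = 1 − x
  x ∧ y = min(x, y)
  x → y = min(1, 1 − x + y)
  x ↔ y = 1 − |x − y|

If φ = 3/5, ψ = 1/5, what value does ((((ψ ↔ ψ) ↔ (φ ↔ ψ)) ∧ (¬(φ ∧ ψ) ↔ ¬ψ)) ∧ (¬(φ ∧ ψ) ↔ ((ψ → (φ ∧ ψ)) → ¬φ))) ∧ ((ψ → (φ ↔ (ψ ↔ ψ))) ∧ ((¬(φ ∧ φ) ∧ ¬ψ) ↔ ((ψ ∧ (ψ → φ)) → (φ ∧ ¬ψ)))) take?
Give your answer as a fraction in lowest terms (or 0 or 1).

2/5

ψ ↔ ψ = 1/5 ↔ 1/5 = 1
φ ↔ ψ = 3/5 ↔ 1/5 = 3/5
(ψ ↔ ψ) ↔ (φ ↔ ψ) = 1 ↔ 3/5 = 3/5
φ ∧ ψ = 3/5 ∧ 1/5 = 1/5
¬(φ ∧ ψ) = ¬1/5 = 4/5
¬ψ = ¬1/5 = 4/5
¬(φ ∧ ψ) ↔ ¬ψ = 4/5 ↔ 4/5 = 1
((ψ ↔ ψ) ↔ (φ ↔ ψ)) ∧ (¬(φ ∧ ψ) ↔ ¬ψ) = 3/5 ∧ 1 = 3/5
φ ∧ ψ = 3/5 ∧ 1/5 = 1/5
¬(φ ∧ ψ) = ¬1/5 = 4/5
φ ∧ ψ = 3/5 ∧ 1/5 = 1/5
ψ → (φ ∧ ψ) = 1/5 → 1/5 = 1
¬φ = ¬3/5 = 2/5
(ψ → (φ ∧ ψ)) → ¬φ = 1 → 2/5 = 2/5
¬(φ ∧ ψ) ↔ ((ψ → (φ ∧ ψ)) → ¬φ) = 4/5 ↔ 2/5 = 3/5
(((ψ ↔ ψ) ↔ (φ ↔ ψ)) ∧ (¬(φ ∧ ψ) ↔ ¬ψ)) ∧ (¬(φ ∧ ψ) ↔ ((ψ → (φ ∧ ψ)) → ¬φ)) = 3/5 ∧ 3/5 = 3/5
ψ ↔ ψ = 1/5 ↔ 1/5 = 1
φ ↔ (ψ ↔ ψ) = 3/5 ↔ 1 = 3/5
ψ → (φ ↔ (ψ ↔ ψ)) = 1/5 → 3/5 = 1
φ ∧ φ = 3/5 ∧ 3/5 = 3/5
¬(φ ∧ φ) = ¬3/5 = 2/5
¬ψ = ¬1/5 = 4/5
¬(φ ∧ φ) ∧ ¬ψ = 2/5 ∧ 4/5 = 2/5
ψ → φ = 1/5 → 3/5 = 1
ψ ∧ (ψ → φ) = 1/5 ∧ 1 = 1/5
¬ψ = ¬1/5 = 4/5
φ ∧ ¬ψ = 3/5 ∧ 4/5 = 3/5
(ψ ∧ (ψ → φ)) → (φ ∧ ¬ψ) = 1/5 → 3/5 = 1
(¬(φ ∧ φ) ∧ ¬ψ) ↔ ((ψ ∧ (ψ → φ)) → (φ ∧ ¬ψ)) = 2/5 ↔ 1 = 2/5
(ψ → (φ ↔ (ψ ↔ ψ))) ∧ ((¬(φ ∧ φ) ∧ ¬ψ) ↔ ((ψ ∧ (ψ → φ)) → (φ ∧ ¬ψ))) = 1 ∧ 2/5 = 2/5
((((ψ ↔ ψ) ↔ (φ ↔ ψ)) ∧ (¬(φ ∧ ψ) ↔ ¬ψ)) ∧ (¬(φ ∧ ψ) ↔ ((ψ → (φ ∧ ψ)) → ¬φ))) ∧ ((ψ → (φ ↔ (ψ ↔ ψ))) ∧ ((¬(φ ∧ φ) ∧ ¬ψ) ↔ ((ψ ∧ (ψ → φ)) → (φ ∧ ¬ψ)))) = 3/5 ∧ 2/5 = 2/5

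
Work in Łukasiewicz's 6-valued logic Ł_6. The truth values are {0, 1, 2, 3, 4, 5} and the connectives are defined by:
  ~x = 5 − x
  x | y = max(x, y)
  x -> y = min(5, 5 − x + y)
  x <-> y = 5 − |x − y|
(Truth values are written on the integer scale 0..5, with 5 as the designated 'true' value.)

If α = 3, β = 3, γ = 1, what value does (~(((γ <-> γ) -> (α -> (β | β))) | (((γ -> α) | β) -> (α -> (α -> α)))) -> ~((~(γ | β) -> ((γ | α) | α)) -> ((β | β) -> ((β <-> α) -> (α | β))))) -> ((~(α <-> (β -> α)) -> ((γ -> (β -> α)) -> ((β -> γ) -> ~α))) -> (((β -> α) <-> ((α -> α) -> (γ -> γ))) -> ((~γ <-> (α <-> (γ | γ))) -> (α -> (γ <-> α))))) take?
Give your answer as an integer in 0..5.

5

γ <-> γ = 1 <-> 1 = 5
β | β = 3 | 3 = 3
α -> (β | β) = 3 -> 3 = 5
(γ <-> γ) -> (α -> (β | β)) = 5 -> 5 = 5
γ -> α = 1 -> 3 = 5
(γ -> α) | β = 5 | 3 = 5
α -> α = 3 -> 3 = 5
α -> (α -> α) = 3 -> 5 = 5
((γ -> α) | β) -> (α -> (α -> α)) = 5 -> 5 = 5
((γ <-> γ) -> (α -> (β | β))) | (((γ -> α) | β) -> (α -> (α -> α))) = 5 | 5 = 5
~(((γ <-> γ) -> (α -> (β | β))) | (((γ -> α) | β) -> (α -> (α -> α)))) = ~5 = 0
γ | β = 1 | 3 = 3
~(γ | β) = ~3 = 2
γ | α = 1 | 3 = 3
(γ | α) | α = 3 | 3 = 3
~(γ | β) -> ((γ | α) | α) = 2 -> 3 = 5
β | β = 3 | 3 = 3
β <-> α = 3 <-> 3 = 5
α | β = 3 | 3 = 3
(β <-> α) -> (α | β) = 5 -> 3 = 3
(β | β) -> ((β <-> α) -> (α | β)) = 3 -> 3 = 5
(~(γ | β) -> ((γ | α) | α)) -> ((β | β) -> ((β <-> α) -> (α | β))) = 5 -> 5 = 5
~((~(γ | β) -> ((γ | α) | α)) -> ((β | β) -> ((β <-> α) -> (α | β)))) = ~5 = 0
~(((γ <-> γ) -> (α -> (β | β))) | (((γ -> α) | β) -> (α -> (α -> α)))) -> ~((~(γ | β) -> ((γ | α) | α)) -> ((β | β) -> ((β <-> α) -> (α | β)))) = 0 -> 0 = 5
β -> α = 3 -> 3 = 5
α <-> (β -> α) = 3 <-> 5 = 3
~(α <-> (β -> α)) = ~3 = 2
β -> α = 3 -> 3 = 5
γ -> (β -> α) = 1 -> 5 = 5
β -> γ = 3 -> 1 = 3
~α = ~3 = 2
(β -> γ) -> ~α = 3 -> 2 = 4
(γ -> (β -> α)) -> ((β -> γ) -> ~α) = 5 -> 4 = 4
~(α <-> (β -> α)) -> ((γ -> (β -> α)) -> ((β -> γ) -> ~α)) = 2 -> 4 = 5
β -> α = 3 -> 3 = 5
α -> α = 3 -> 3 = 5
γ -> γ = 1 -> 1 = 5
(α -> α) -> (γ -> γ) = 5 -> 5 = 5
(β -> α) <-> ((α -> α) -> (γ -> γ)) = 5 <-> 5 = 5
~γ = ~1 = 4
γ | γ = 1 | 1 = 1
α <-> (γ | γ) = 3 <-> 1 = 3
~γ <-> (α <-> (γ | γ)) = 4 <-> 3 = 4
γ <-> α = 1 <-> 3 = 3
α -> (γ <-> α) = 3 -> 3 = 5
(~γ <-> (α <-> (γ | γ))) -> (α -> (γ <-> α)) = 4 -> 5 = 5
((β -> α) <-> ((α -> α) -> (γ -> γ))) -> ((~γ <-> (α <-> (γ | γ))) -> (α -> (γ <-> α))) = 5 -> 5 = 5
(~(α <-> (β -> α)) -> ((γ -> (β -> α)) -> ((β -> γ) -> ~α))) -> (((β -> α) <-> ((α -> α) -> (γ -> γ))) -> ((~γ <-> (α <-> (γ | γ))) -> (α -> (γ <-> α)))) = 5 -> 5 = 5
(~(((γ <-> γ) -> (α -> (β | β))) | (((γ -> α) | β) -> (α -> (α -> α)))) -> ~((~(γ | β) -> ((γ | α) | α)) -> ((β | β) -> ((β <-> α) -> (α | β))))) -> ((~(α <-> (β -> α)) -> ((γ -> (β -> α)) -> ((β -> γ) -> ~α))) -> (((β -> α) <-> ((α -> α) -> (γ -> γ))) -> ((~γ <-> (α <-> (γ | γ))) -> (α -> (γ <-> α))))) = 5 -> 5 = 5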